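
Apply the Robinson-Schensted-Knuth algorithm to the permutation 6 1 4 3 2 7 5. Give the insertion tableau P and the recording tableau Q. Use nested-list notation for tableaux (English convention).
Insert each entry of the permutation into P by Schensted row insertion, recording in Q the position of each new cell.

After inserting 6: P = [[6]].
After inserting 1: P = [[1], [6]].
After inserting 4: P = [[1, 4], [6]].
After inserting 3: P = [[1, 3], [4], [6]].
After inserting 2: P = [[1, 2], [3], [4], [6]].
After inserting 7: P = [[1, 2, 7], [3], [4], [6]].
After inserting 5: P = [[1, 2, 5], [3, 7], [4], [6]].

So P = [[1, 2, 5], [3, 7], [4], [6]], Q = [[1, 3, 6], [2, 7], [4], [5]].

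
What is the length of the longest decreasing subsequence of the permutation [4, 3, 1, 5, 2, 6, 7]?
3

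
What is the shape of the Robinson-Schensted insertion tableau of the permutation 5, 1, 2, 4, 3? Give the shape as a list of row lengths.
Row-insert each entry into an empty tableau.

After inserting 5: P = [[5]].
After inserting 1: P = [[1], [5]].
After inserting 2: P = [[1, 2], [5]].
After inserting 4: P = [[1, 2, 4], [5]].
After inserting 3: P = [[1, 2, 3], [4], [5]].

The final insertion tableau P = [[1, 2, 3], [4], [5]] has shape [3, 1, 1].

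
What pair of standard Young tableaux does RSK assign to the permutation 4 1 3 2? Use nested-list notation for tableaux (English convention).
P = [[1, 2], [3], [4]], Q = [[1, 3], [2], [4]]

Insert each entry of the permutation into P by Schensted row insertion, recording in Q the position of each new cell.

Insert 4: appended to row 1. P = [[4]].
Insert 1: 1 bumps 4 from row 1; 4 starts row 2. P = [[1], [4]].
Insert 3: appended to row 1. P = [[1, 3], [4]].
Insert 2: 2 bumps 3 from row 1; 3 bumps 4 from row 2; 4 starts row 3. P = [[1, 2], [3], [4]].

So P = [[1, 2], [3], [4]], Q = [[1, 3], [2], [4]].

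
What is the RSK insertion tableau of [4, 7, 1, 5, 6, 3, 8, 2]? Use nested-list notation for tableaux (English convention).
Insert 4: appended to row 1. P = [[4]].
Insert 7: appended to row 1. P = [[4, 7]].
Insert 1: 1 bumps 4 from row 1; 4 starts row 2. P = [[1, 7], [4]].
Insert 5: 5 bumps 7 from row 1; 7 appends to row 2. P = [[1, 5], [4, 7]].
Insert 6: appended to row 1. P = [[1, 5, 6], [4, 7]].
Insert 3: 3 bumps 5 from row 1; 5 bumps 7 from row 2; 7 starts row 3. P = [[1, 3, 6], [4, 5], [7]].
Insert 8: appended to row 1. P = [[1, 3, 6, 8], [4, 5], [7]].
Insert 2: 2 bumps 3 from row 1; 3 bumps 4 from row 2; 4 bumps 7 from row 3; 7 starts row 4. P = [[1, 2, 6, 8], [3, 5], [4], [7]].

So P = [[1, 2, 6, 8], [3, 5], [4], [7]].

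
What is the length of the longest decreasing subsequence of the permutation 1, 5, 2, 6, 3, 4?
2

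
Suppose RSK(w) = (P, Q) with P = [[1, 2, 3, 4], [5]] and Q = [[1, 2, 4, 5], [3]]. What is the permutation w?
1 5 2 3 4

Reverse the RSK construction: for i from n down to 1, find the cell of Q containing i, remove the entry at that cell from P, and reverse-bump it up through P; the value ejected from row 1 is w(i).

Step i=5: Q has 5 at row 1, column 4; remove that cell from P, ejecting 4. So w(5) = 4. P is now [[1, 2, 3], [5]].
Step i=4: Q has 4 at row 1, column 3; remove that cell from P, ejecting 3. So w(4) = 3. P is now [[1, 2], [5]].
Step i=3: Q has 3 at row 2, column 1; remove 5 from row 2 of P and reverse-bump: 5 enters row 1 and ejects 2. So w(3) = 2. P is now [[1, 5]].
Step i=2: Q has 2 at row 1, column 2; remove that cell from P, ejecting 5. So w(2) = 5. P is now [[1]].
Step i=1: Q has 1 at row 1, column 1; remove that cell from P, ejecting 1. So w(1) = 1. P is now [].

So w = 1 5 2 3 4.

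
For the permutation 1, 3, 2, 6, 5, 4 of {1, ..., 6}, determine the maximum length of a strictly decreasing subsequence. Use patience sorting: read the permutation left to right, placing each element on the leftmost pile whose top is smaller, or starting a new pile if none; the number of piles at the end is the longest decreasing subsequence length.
1: new pile. tops = [1]
3: onto pile 1 (replacing 1). tops = [3]
2: new pile. tops = [3, 2]
6: onto pile 1 (replacing 3). tops = [6, 2]
5: onto pile 2 (replacing 2). tops = [6, 5]
4: new pile. tops = [6, 5, 4]

3 piles, so the longest decreasing subsequence has length 3.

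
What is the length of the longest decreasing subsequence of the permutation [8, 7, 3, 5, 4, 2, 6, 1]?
6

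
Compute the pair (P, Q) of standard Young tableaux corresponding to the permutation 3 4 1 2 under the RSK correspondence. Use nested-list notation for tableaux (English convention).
Insert each entry of the permutation into P by Schensted row insertion, recording in Q the position of each new cell.

Insert 3: appended to row 1. P = [[3]].
Insert 4: appended to row 1. P = [[3, 4]].
Insert 1: 1 bumps 3 from row 1; 3 starts row 2. P = [[1, 4], [3]].
Insert 2: 2 bumps 4 from row 1; 4 appends to row 2. P = [[1, 2], [3, 4]].

So P = [[1, 2], [3, 4]], Q = [[1, 2], [3, 4]].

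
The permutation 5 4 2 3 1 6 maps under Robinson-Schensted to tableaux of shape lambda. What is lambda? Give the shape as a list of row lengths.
Row-insert each entry into an empty tableau.

After inserting 5: P = [[5]].
After inserting 4: P = [[4], [5]].
After inserting 2: P = [[2], [4], [5]].
After inserting 3: P = [[2, 3], [4], [5]].
After inserting 1: P = [[1, 3], [2], [4], [5]].
After inserting 6: P = [[1, 3, 6], [2], [4], [5]].

The final insertion tableau P = [[1, 3, 6], [2], [4], [5]] has shape [3, 1, 1, 1].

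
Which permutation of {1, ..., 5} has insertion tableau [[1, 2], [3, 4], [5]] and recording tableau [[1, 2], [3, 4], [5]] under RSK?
Reverse the RSK construction: for i from n down to 1, find the cell of Q containing i, remove the entry at that cell from P, and reverse-bump it up through P; the value ejected from row 1 is w(i).

Step i=5: Q has 5 at row 3, column 1; remove 5 from row 3 of P and reverse-bump: 5 enters row 2 and ejects 4; 4 enters row 1 and ejects 2. So w(5) = 2. P is now [[1, 4], [3, 5]].
Step i=4: Q has 4 at row 2, column 2; remove 5 from row 2 of P and reverse-bump: 5 enters row 1 and ejects 4. So w(4) = 4. P is now [[1, 5], [3]].
Step i=3: Q has 3 at row 2, column 1; remove 3 from row 2 of P and reverse-bump: 3 enters row 1 and ejects 1. So w(3) = 1. P is now [[3, 5]].
Step i=2: Q has 2 at row 1, column 2; remove that cell from P, ejecting 5. So w(2) = 5. P is now [[3]].
Step i=1: Q has 1 at row 1, column 1; remove that cell from P, ejecting 3. So w(1) = 3. P is now [].

So w = 3 5 1 4 2.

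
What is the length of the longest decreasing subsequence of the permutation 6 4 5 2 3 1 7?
4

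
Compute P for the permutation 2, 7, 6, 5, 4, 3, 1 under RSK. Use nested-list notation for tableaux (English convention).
P = [[1, 3], [2], [4], [5], [6], [7]]

Insert 2: appended to row 1. P = [[2]].
Insert 7: appended to row 1. P = [[2, 7]].
Insert 6: 6 bumps 7 from row 1; 7 starts row 2. P = [[2, 6], [7]].
Insert 5: 5 bumps 6 from row 1; 6 bumps 7 from row 2; 7 starts row 3. P = [[2, 5], [6], [7]].
Insert 4: 4 bumps 5 from row 1; 5 bumps 6 from row 2; 6 bumps 7 from row 3; 7 starts row 4. P = [[2, 4], [5], [6], [7]].
Insert 3: 3 bumps 4 from row 1; 4 bumps 5 from row 2; 5 bumps 6 from row 3; 6 bumps 7 from row 4; 7 starts row 5. P = [[2, 3], [4], [5], [6], [7]].
Insert 1: 1 bumps 2 from row 1; 2 bumps 4 from row 2; 4 bumps 5 from row 3; 5 bumps 6 from row 4; 6 bumps 7 from row 5; 7 starts row 6. P = [[1, 3], [2], [4], [5], [6], [7]].

So P = [[1, 3], [2], [4], [5], [6], [7]].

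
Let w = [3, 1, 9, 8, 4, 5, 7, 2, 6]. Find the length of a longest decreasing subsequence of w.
4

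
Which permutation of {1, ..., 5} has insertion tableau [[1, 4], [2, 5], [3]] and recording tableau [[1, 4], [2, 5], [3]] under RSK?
3 2 1 5 4

Reverse RSK: for i = n, n-1, ..., 1, locate i in Q, remove the corresponding corner cell from P, and reverse-bump its entry up through P; the value ejected from row 1 is w(i).

So w = 3 2 1 5 4.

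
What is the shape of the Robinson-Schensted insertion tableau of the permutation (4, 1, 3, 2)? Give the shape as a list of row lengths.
[2, 1, 1]

RSK row insertion gives P = [[1, 2], [3], [4]], which has shape [2, 1, 1].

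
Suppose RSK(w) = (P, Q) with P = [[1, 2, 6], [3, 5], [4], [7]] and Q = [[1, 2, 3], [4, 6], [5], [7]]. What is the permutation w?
4 5 7 6 1 3 2

Reverse RSK: for i = n, n-1, ..., 1, locate i in Q, remove the corresponding corner cell from P, and reverse-bump its entry up through P; the value ejected from row 1 is w(i).

So w = 4 5 7 6 1 3 2.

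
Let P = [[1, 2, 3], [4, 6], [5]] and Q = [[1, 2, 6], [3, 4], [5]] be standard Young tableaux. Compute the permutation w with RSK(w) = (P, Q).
Reverse the RSK construction: for i from n down to 1, find the cell of Q containing i, remove the entry at that cell from P, and reverse-bump it up through P; the value ejected from row 1 is w(i).

Step i=6: Q has 6 at row 1, column 3; remove that cell from P, ejecting 3. So w(6) = 3. P is now [[1, 2], [4, 6], [5]].
Step i=5: Q has 5 at row 3, column 1; remove 5 from row 3 of P and reverse-bump: 5 enters row 2 and ejects 4; 4 enters row 1 and ejects 2. So w(5) = 2. P is now [[1, 4], [5, 6]].
Step i=4: Q has 4 at row 2, column 2; remove 6 from row 2 of P and reverse-bump: 6 enters row 1 and ejects 4. So w(4) = 4. P is now [[1, 6], [5]].
Step i=3: Q has 3 at row 2, column 1; remove 5 from row 2 of P and reverse-bump: 5 enters row 1 and ejects 1. So w(3) = 1. P is now [[5, 6]].
Step i=2: Q has 2 at row 1, column 2; remove that cell from P, ejecting 6. So w(2) = 6. P is now [[5]].
Step i=1: Q has 1 at row 1, column 1; remove that cell from P, ejecting 5. So w(1) = 5. P is now [].

So w = 5 6 1 4 2 3.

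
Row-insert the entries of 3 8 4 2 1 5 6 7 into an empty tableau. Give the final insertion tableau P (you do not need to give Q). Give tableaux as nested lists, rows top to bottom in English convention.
Insert 3: appended to row 1. P = [[3]].
Insert 8: appended to row 1. P = [[3, 8]].
Insert 4: 4 bumps 8 from row 1; 8 starts row 2. P = [[3, 4], [8]].
Insert 2: 2 bumps 3 from row 1; 3 bumps 8 from row 2; 8 starts row 3. P = [[2, 4], [3], [8]].
Insert 1: 1 bumps 2 from row 1; 2 bumps 3 from row 2; 3 bumps 8 from row 3; 8 starts row 4. P = [[1, 4], [2], [3], [8]].
Insert 5: appended to row 1. P = [[1, 4, 5], [2], [3], [8]].
Insert 6: appended to row 1. P = [[1, 4, 5, 6], [2], [3], [8]].
Insert 7: appended to row 1. P = [[1, 4, 5, 6, 7], [2], [3], [8]].

So P = [[1, 4, 5, 6, 7], [2], [3], [8]].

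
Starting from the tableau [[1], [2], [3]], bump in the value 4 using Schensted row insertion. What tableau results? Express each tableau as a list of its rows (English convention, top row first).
[[1, 4], [2], [3]]

4 is larger than every entry of row 1, so it is appended to row 1. The new tableau is [[1, 4], [2], [3]].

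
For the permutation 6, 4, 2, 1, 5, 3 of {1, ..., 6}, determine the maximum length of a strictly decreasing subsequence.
4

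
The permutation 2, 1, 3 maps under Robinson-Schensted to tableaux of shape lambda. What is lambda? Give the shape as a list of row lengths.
[2, 1]

RSK row insertion gives P = [[1, 3], [2]], which has shape [2, 1].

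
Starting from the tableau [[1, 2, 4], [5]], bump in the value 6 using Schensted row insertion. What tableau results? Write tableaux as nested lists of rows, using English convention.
6 is larger than every entry of row 1, so it is appended to row 1. The new tableau is [[1, 2, 4, 6], [5]].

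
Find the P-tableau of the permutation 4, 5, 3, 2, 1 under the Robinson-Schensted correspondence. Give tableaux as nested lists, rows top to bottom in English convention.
P = [[1, 5], [2], [3], [4]]

Insert 4: appended to row 1. P = [[4]].
Insert 5: appended to row 1. P = [[4, 5]].
Insert 3: 3 bumps 4 from row 1; 4 starts row 2. P = [[3, 5], [4]].
Insert 2: 2 bumps 3 from row 1; 3 bumps 4 from row 2; 4 starts row 3. P = [[2, 5], [3], [4]].
Insert 1: 1 bumps 2 from row 1; 2 bumps 3 from row 2; 3 bumps 4 from row 3; 4 starts row 4. P = [[1, 5], [2], [3], [4]].

So P = [[1, 5], [2], [3], [4]].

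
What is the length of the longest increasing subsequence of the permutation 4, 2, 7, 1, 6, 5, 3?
2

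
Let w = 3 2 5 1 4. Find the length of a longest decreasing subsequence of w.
3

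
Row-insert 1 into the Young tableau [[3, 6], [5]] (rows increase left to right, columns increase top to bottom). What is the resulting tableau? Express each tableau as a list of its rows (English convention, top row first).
In row 1, 1 replaces 3 (the leftmost entry greater than 1); 3 is bumped to row 2. In row 2, 3 replaces 5 (the leftmost entry greater than 3); 5 is bumped to row 3. 5 starts a new row 3. The new tableau is [[1, 6], [3], [5]].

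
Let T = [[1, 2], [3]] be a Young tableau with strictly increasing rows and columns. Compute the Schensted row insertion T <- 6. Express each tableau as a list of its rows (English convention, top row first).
[[1, 2, 6], [3]]

6 is larger than every entry of row 1, so it is appended to row 1. The new tableau is [[1, 2, 6], [3]].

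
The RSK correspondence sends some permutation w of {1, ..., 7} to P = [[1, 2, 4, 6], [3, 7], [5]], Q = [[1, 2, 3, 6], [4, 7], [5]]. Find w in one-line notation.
Reverse the RSK construction: for i from n down to 1, find the cell of Q containing i, remove the entry at that cell from P, and reverse-bump it up through P; the value ejected from row 1 is w(i).

Step i=7: Q has 7 at row 2, column 2; remove 7 from row 2 of P and reverse-bump: 7 enters row 1 and ejects 6. So w(7) = 6. P is now [[1, 2, 4, 7], [3], [5]].
Step i=6: Q has 6 at row 1, column 4; remove that cell from P, ejecting 7. So w(6) = 7. P is now [[1, 2, 4], [3], [5]].
Step i=5: Q has 5 at row 3, column 1; remove 5 from row 3 of P and reverse-bump: 5 enters row 2 and ejects 3; 3 enters row 1 and ejects 2. So w(5) = 2. P is now [[1, 3, 4], [5]].
Step i=4: Q has 4 at row 2, column 1; remove 5 from row 2 of P and reverse-bump: 5 enters row 1 and ejects 4. So w(4) = 4. P is now [[1, 3, 5]].
Step i=3: Q has 3 at row 1, column 3; remove that cell from P, ejecting 5. So w(3) = 5. P is now [[1, 3]].
Step i=2: Q has 2 at row 1, column 2; remove that cell from P, ejecting 3. So w(2) = 3. P is now [[1]].
Step i=1: Q has 1 at row 1, column 1; remove that cell from P, ejecting 1. So w(1) = 1. P is now [].

So w = 1 3 5 4 2 7 6.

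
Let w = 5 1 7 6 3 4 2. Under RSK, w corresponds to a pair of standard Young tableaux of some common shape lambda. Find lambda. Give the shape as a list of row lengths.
Row-insert each entry into an empty tableau.

After inserting 5: P = [[5]].
After inserting 1: P = [[1], [5]].
After inserting 7: P = [[1, 7], [5]].
After inserting 6: P = [[1, 6], [5, 7]].
After inserting 3: P = [[1, 3], [5, 6], [7]].
After inserting 4: P = [[1, 3, 4], [5, 6], [7]].
After inserting 2: P = [[1, 2, 4], [3, 6], [5], [7]].

The final insertion tableau P = [[1, 2, 4], [3, 6], [5], [7]] has shape [3, 2, 1, 1].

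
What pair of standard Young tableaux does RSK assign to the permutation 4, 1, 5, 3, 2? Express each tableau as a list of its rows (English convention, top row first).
P = [[1, 2], [3, 5], [4]], Q = [[1, 3], [2, 4], [5]]

Insert each entry of the permutation into P by Schensted row insertion, recording in Q the position of each new cell.

Insert 4: appended to row 1. P = [[4]], Q = [[1]].
Insert 1: 1 bumps 4 from row 1; 4 starts row 2. P = [[1], [4]], Q = [[1], [2]].
Insert 5: appended to row 1. P = [[1, 5], [4]], Q = [[1, 3], [2]].
Insert 3: 3 bumps 5 from row 1; 5 appends to row 2. P = [[1, 3], [4, 5]], Q = [[1, 3], [2, 4]].
Insert 2: 2 bumps 3 from row 1; 3 bumps 4 from row 2; 4 starts row 3. P = [[1, 2], [3, 5], [4]], Q = [[1, 3], [2, 4], [5]].

So P = [[1, 2], [3, 5], [4]], Q = [[1, 3], [2, 4], [5]].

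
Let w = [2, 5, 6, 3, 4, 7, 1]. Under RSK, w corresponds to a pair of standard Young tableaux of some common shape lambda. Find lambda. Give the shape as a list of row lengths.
[4, 2, 1]

Row-insert each entry into an empty tableau.

After inserting 2: P = [[2]].
After inserting 5: P = [[2, 5]].
After inserting 6: P = [[2, 5, 6]].
After inserting 3: P = [[2, 3, 6], [5]].
After inserting 4: P = [[2, 3, 4], [5, 6]].
After inserting 7: P = [[2, 3, 4, 7], [5, 6]].
After inserting 1: P = [[1, 3, 4, 7], [2, 6], [5]].

The final insertion tableau P = [[1, 3, 4, 7], [2, 6], [5]] has shape [4, 2, 1].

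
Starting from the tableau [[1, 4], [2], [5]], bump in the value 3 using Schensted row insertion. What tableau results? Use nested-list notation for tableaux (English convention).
In row 1, 3 replaces 4 (the leftmost entry greater than 3); 4 is bumped to row 2. 4 is appended to row 2. The new tableau is [[1, 3], [2, 4], [5]].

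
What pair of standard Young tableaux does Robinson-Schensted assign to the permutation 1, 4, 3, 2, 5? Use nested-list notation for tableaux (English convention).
P = [[1, 2, 5], [3], [4]], Q = [[1, 2, 5], [3], [4]]

Insert each entry of the permutation into P by Schensted row insertion, recording in Q the position of each new cell.

Insert 1: appended to row 1. P = [[1]].
Insert 4: appended to row 1. P = [[1, 4]].
Insert 3: 3 bumps 4 from row 1; 4 starts row 2. P = [[1, 3], [4]].
Insert 2: 2 bumps 3 from row 1; 3 bumps 4 from row 2; 4 starts row 3. P = [[1, 2], [3], [4]].
Insert 5: appended to row 1. P = [[1, 2, 5], [3], [4]].

So P = [[1, 2, 5], [3], [4]], Q = [[1, 2, 5], [3], [4]].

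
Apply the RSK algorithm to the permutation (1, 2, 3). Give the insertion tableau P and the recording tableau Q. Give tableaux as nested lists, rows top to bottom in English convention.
Insert each entry of the permutation into P by Schensted row insertion, recording in Q the position of each new cell.

Insert 1: appended to row 1. P = [[1]].
Insert 2: appended to row 1. P = [[1, 2]].
Insert 3: appended to row 1. P = [[1, 2, 3]].

So P = [[1, 2, 3]], Q = [[1, 2, 3]].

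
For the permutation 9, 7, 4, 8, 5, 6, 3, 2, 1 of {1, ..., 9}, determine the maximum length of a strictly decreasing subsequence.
6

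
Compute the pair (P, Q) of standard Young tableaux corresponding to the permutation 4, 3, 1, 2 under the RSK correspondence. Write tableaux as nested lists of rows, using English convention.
P = [[1, 2], [3], [4]], Q = [[1, 4], [2], [3]]

Insert each entry of the permutation into P by Schensted row insertion, recording in Q the position of each new cell.

Insert 4: appended to row 1. P = [[4]].
Insert 3: 3 bumps 4 from row 1; 4 starts row 2. P = [[3], [4]].
Insert 1: 1 bumps 3 from row 1; 3 bumps 4 from row 2; 4 starts row 3. P = [[1], [3], [4]].
Insert 2: appended to row 1. P = [[1, 2], [3], [4]].

So P = [[1, 2], [3], [4]], Q = [[1, 4], [2], [3]].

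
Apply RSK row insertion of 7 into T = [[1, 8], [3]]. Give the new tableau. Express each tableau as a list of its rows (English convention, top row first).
[[1, 7], [3, 8]]

In row 1, 7 replaces 8 (the leftmost entry greater than 7); 8 is bumped to row 2. 8 is appended to row 2. The new tableau is [[1, 7], [3, 8]].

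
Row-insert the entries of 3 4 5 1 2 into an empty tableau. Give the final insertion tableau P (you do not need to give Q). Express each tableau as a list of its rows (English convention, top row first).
After inserting 3: P = [[3]].
After inserting 4: P = [[3, 4]].
After inserting 5: P = [[3, 4, 5]].
After inserting 1: P = [[1, 4, 5], [3]].
After inserting 2: P = [[1, 2, 5], [3, 4]].

So P = [[1, 2, 5], [3, 4]].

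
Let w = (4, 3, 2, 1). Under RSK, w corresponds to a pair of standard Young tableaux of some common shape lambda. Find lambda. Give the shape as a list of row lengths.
RSK row insertion gives P = [[1], [2], [3], [4]], which has shape [1, 1, 1, 1].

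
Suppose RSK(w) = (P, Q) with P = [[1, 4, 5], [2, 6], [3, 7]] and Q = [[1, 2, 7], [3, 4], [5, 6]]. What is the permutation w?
Reverse the RSK construction: for i from n down to 1, find the cell of Q containing i, remove the entry at that cell from P, and reverse-bump it up through P; the value ejected from row 1 is w(i).

Step i=7: Q has 7 at row 1, column 3; remove that cell from P, ejecting 5. So w(7) = 5. P is now [[1, 4], [2, 6], [3, 7]].
Step i=6: Q has 6 at row 3, column 2; remove 7 from row 3 of P and reverse-bump: 7 enters row 2 and ejects 6; 6 enters row 1 and ejects 4. So w(6) = 4. P is now [[1, 6], [2, 7], [3]].
Step i=5: Q has 5 at row 3, column 1; remove 3 from row 3 of P and reverse-bump: 3 enters row 2 and ejects 2; 2 enters row 1 and ejects 1. So w(5) = 1. P is now [[2, 6], [3, 7]].
Step i=4: Q has 4 at row 2, column 2; remove 7 from row 2 of P and reverse-bump: 7 enters row 1 and ejects 6. So w(4) = 6. P is now [[2, 7], [3]].
Step i=3: Q has 3 at row 2, column 1; remove 3 from row 2 of P and reverse-bump: 3 enters row 1 and ejects 2. So w(3) = 2. P is now [[3, 7]].
Step i=2: Q has 2 at row 1, column 2; remove that cell from P, ejecting 7. So w(2) = 7. P is now [[3]].
Step i=1: Q has 1 at row 1, column 1; remove that cell from P, ejecting 3. So w(1) = 3. P is now [].

So w = 3 7 2 6 1 4 5.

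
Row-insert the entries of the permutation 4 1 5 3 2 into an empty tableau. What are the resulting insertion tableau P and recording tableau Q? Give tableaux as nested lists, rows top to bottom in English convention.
P = [[1, 2], [3, 5], [4]], Q = [[1, 3], [2, 4], [5]]

Insert each entry of the permutation into P by Schensted row insertion, recording in Q the position of each new cell.

Insert 4: appended to row 1. P = [[4]].
Insert 1: 1 bumps 4 from row 1; 4 starts row 2. P = [[1], [4]].
Insert 5: appended to row 1. P = [[1, 5], [4]].
Insert 3: 3 bumps 5 from row 1; 5 appends to row 2. P = [[1, 3], [4, 5]].
Insert 2: 2 bumps 3 from row 1; 3 bumps 4 from row 2; 4 starts row 3. P = [[1, 2], [3, 5], [4]].

So P = [[1, 2], [3, 5], [4]], Q = [[1, 3], [2, 4], [5]].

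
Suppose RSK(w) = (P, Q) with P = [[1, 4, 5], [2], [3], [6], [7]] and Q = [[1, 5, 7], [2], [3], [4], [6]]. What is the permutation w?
Reverse the RSK construction: for i from n down to 1, find the cell of Q containing i, remove the entry at that cell from P, and reverse-bump it up through P; the value ejected from row 1 is w(i).

Step i=7: Q has 7 at row 1, column 3; remove that cell from P, ejecting 5. So w(7) = 5. P is now [[1, 4], [2], [3], [6], [7]].
Step i=6: Q has 6 at row 5, column 1; remove 7 from row 5 of P and reverse-bump: 7 enters row 4 and ejects 6; 6 enters row 3 and ejects 3; 3 enters row 2 and ejects 2; 2 enters row 1 and ejects 1. So w(6) = 1. P is now [[2, 4], [3], [6], [7]].
Step i=5: Q has 5 at row 1, column 2; remove that cell from P, ejecting 4. So w(5) = 4. P is now [[2], [3], [6], [7]].
Step i=4: Q has 4 at row 4, column 1; remove 7 from row 4 of P and reverse-bump: 7 enters row 3 and ejects 6; 6 enters row 2 and ejects 3; 3 enters row 1 and ejects 2. So w(4) = 2. P is now [[3], [6], [7]].
Step i=3: Q has 3 at row 3, column 1; remove 7 from row 3 of P and reverse-bump: 7 enters row 2 and ejects 6; 6 enters row 1 and ejects 3. So w(3) = 3. P is now [[6], [7]].
Step i=2: Q has 2 at row 2, column 1; remove 7 from row 2 of P and reverse-bump: 7 enters row 1 and ejects 6. So w(2) = 6. P is now [[7]].
Step i=1: Q has 1 at row 1, column 1; remove that cell from P, ejecting 7. So w(1) = 7. P is now [].

So w = 7 6 3 2 4 1 5.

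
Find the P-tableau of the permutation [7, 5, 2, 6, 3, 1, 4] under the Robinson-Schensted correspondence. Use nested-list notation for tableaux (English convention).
Insert 7: appended to row 1. P = [[7]].
Insert 5: 5 bumps 7 from row 1; 7 starts row 2. P = [[5], [7]].
Insert 2: 2 bumps 5 from row 1; 5 bumps 7 from row 2; 7 starts row 3. P = [[2], [5], [7]].
Insert 6: appended to row 1. P = [[2, 6], [5], [7]].
Insert 3: 3 bumps 6 from row 1; 6 appends to row 2. P = [[2, 3], [5, 6], [7]].
Insert 1: 1 bumps 2 from row 1; 2 bumps 5 from row 2; 5 bumps 7 from row 3; 7 starts row 4. P = [[1, 3], [2, 6], [5], [7]].
Insert 4: appended to row 1. P = [[1, 3, 4], [2, 6], [5], [7]].

So P = [[1, 3, 4], [2, 6], [5], [7]].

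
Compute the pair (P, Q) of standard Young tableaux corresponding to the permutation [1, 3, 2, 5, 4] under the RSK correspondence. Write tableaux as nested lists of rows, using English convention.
P = [[1, 2, 4], [3, 5]], Q = [[1, 2, 4], [3, 5]]

Insert each entry of the permutation into P by Schensted row insertion, recording in Q the position of each new cell.

Insert 1: appended to row 1. P = [[1]].
Insert 3: appended to row 1. P = [[1, 3]].
Insert 2: 2 bumps 3 from row 1; 3 starts row 2. P = [[1, 2], [3]].
Insert 5: appended to row 1. P = [[1, 2, 5], [3]].
Insert 4: 4 bumps 5 from row 1; 5 appends to row 2. P = [[1, 2, 4], [3, 5]].

So P = [[1, 2, 4], [3, 5]], Q = [[1, 2, 4], [3, 5]].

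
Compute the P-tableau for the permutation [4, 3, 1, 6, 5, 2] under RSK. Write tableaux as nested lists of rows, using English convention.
After inserting 4: P = [[4]].
After inserting 3: P = [[3], [4]].
After inserting 1: P = [[1], [3], [4]].
After inserting 6: P = [[1, 6], [3], [4]].
After inserting 5: P = [[1, 5], [3, 6], [4]].
After inserting 2: P = [[1, 2], [3, 5], [4, 6]].

So P = [[1, 2], [3, 5], [4, 6]].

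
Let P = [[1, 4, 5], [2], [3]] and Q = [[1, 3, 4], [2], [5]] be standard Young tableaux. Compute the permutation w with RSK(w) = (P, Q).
Reverse RSK: for i = n, n-1, ..., 1, locate i in Q, remove the corresponding corner cell from P, and reverse-bump its entry up through P; the value ejected from row 1 is w(i).

So w = 3 2 4 5 1.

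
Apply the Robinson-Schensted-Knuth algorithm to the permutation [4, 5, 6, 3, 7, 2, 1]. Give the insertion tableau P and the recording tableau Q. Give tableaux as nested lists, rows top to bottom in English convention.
P = [[1, 5, 6, 7], [2], [3], [4]], Q = [[1, 2, 3, 5], [4], [6], [7]]

Insert each entry of the permutation into P by Schensted row insertion, recording in Q the position of each new cell.

Insert 4: appended to row 1. P = [[4]].
Insert 5: appended to row 1. P = [[4, 5]].
Insert 6: appended to row 1. P = [[4, 5, 6]].
Insert 3: 3 bumps 4 from row 1; 4 starts row 2. P = [[3, 5, 6], [4]].
Insert 7: appended to row 1. P = [[3, 5, 6, 7], [4]].
Insert 2: 2 bumps 3 from row 1; 3 bumps 4 from row 2; 4 starts row 3. P = [[2, 5, 6, 7], [3], [4]].
Insert 1: 1 bumps 2 from row 1; 2 bumps 3 from row 2; 3 bumps 4 from row 3; 4 starts row 4. P = [[1, 5, 6, 7], [2], [3], [4]].

So P = [[1, 5, 6, 7], [2], [3], [4]], Q = [[1, 2, 3, 5], [4], [6], [7]].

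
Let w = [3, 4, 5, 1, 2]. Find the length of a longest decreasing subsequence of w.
2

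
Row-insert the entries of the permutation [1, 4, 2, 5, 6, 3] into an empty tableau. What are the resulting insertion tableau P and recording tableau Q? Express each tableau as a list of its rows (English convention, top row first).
Insert each entry of the permutation into P by Schensted row insertion, recording in Q the position of each new cell.

Insert 1: appended to row 1. P = [[1]].
Insert 4: appended to row 1. P = [[1, 4]].
Insert 2: 2 bumps 4 from row 1; 4 starts row 2. P = [[1, 2], [4]].
Insert 5: appended to row 1. P = [[1, 2, 5], [4]].
Insert 6: appended to row 1. P = [[1, 2, 5, 6], [4]].
Insert 3: 3 bumps 5 from row 1; 5 appends to row 2. P = [[1, 2, 3, 6], [4, 5]].

So P = [[1, 2, 3, 6], [4, 5]], Q = [[1, 2, 4, 5], [3, 6]].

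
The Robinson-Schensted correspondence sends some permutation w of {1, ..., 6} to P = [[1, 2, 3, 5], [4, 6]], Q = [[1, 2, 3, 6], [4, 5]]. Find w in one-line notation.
1 4 6 2 3 5

Reverse the RSK construction: for i from n down to 1, find the cell of Q containing i, remove the entry at that cell from P, and reverse-bump it up through P; the value ejected from row 1 is w(i).

Step i=6: Q has 6 at row 1, column 4; remove that cell from P, ejecting 5. So w(6) = 5. P is now [[1, 2, 3], [4, 6]].
Step i=5: Q has 5 at row 2, column 2; remove 6 from row 2 of P and reverse-bump: 6 enters row 1 and ejects 3. So w(5) = 3. P is now [[1, 2, 6], [4]].
Step i=4: Q has 4 at row 2, column 1; remove 4 from row 2 of P and reverse-bump: 4 enters row 1 and ejects 2. So w(4) = 2. P is now [[1, 4, 6]].
Step i=3: Q has 3 at row 1, column 3; remove that cell from P, ejecting 6. So w(3) = 6. P is now [[1, 4]].
Step i=2: Q has 2 at row 1, column 2; remove that cell from P, ejecting 4. So w(2) = 4. P is now [[1]].
Step i=1: Q has 1 at row 1, column 1; remove that cell from P, ejecting 1. So w(1) = 1. P is now [].

So w = 1 4 6 2 3 5.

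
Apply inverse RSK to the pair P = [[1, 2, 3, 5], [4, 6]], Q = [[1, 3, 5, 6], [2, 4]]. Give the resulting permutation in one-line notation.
4 1 6 2 3 5

Reverse the RSK construction: for i from n down to 1, find the cell of Q containing i, remove the entry at that cell from P, and reverse-bump it up through P; the value ejected from row 1 is w(i).

Step i=6: Q has 6 at row 1, column 4; remove that cell from P, ejecting 5. So w(6) = 5. P is now [[1, 2, 3], [4, 6]].
Step i=5: Q has 5 at row 1, column 3; remove that cell from P, ejecting 3. So w(5) = 3. P is now [[1, 2], [4, 6]].
Step i=4: Q has 4 at row 2, column 2; remove 6 from row 2 of P and reverse-bump: 6 enters row 1 and ejects 2. So w(4) = 2. P is now [[1, 6], [4]].
Step i=3: Q has 3 at row 1, column 2; remove that cell from P, ejecting 6. So w(3) = 6. P is now [[1], [4]].
Step i=2: Q has 2 at row 2, column 1; remove 4 from row 2 of P and reverse-bump: 4 enters row 1 and ejects 1. So w(2) = 1. P is now [[4]].
Step i=1: Q has 1 at row 1, column 1; remove that cell from P, ejecting 4. So w(1) = 4. P is now [].

So w = 4 1 6 2 3 5.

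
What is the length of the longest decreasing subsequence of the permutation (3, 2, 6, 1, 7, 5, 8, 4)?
3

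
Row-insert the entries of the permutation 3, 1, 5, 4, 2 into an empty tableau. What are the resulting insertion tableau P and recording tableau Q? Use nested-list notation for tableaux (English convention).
Insert each entry of the permutation into P by Schensted row insertion, recording in Q the position of each new cell.

Insert 3: appended to row 1. P = [[3]], Q = [[1]].
Insert 1: 1 bumps 3 from row 1; 3 starts row 2. P = [[1], [3]], Q = [[1], [2]].
Insert 5: appended to row 1. P = [[1, 5], [3]], Q = [[1, 3], [2]].
Insert 4: 4 bumps 5 from row 1; 5 appends to row 2. P = [[1, 4], [3, 5]], Q = [[1, 3], [2, 4]].
Insert 2: 2 bumps 4 from row 1; 4 bumps 5 from row 2; 5 starts row 3. P = [[1, 2], [3, 4], [5]], Q = [[1, 3], [2, 4], [5]].

So P = [[1, 2], [3, 4], [5]], Q = [[1, 3], [2, 4], [5]].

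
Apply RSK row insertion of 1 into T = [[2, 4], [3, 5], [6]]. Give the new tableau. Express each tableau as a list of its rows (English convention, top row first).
[[1, 4], [2, 5], [3], [6]]

In row 1, 1 replaces 2 (the leftmost entry greater than 1); 2 is bumped to row 2. In row 2, 2 replaces 3 (the leftmost entry greater than 2); 3 is bumped to row 3. In row 3, 3 replaces 6 (the leftmost entry greater than 3); 6 is bumped to row 4. 6 starts a new row 4. The new tableau is [[1, 4], [2, 5], [3], [6]].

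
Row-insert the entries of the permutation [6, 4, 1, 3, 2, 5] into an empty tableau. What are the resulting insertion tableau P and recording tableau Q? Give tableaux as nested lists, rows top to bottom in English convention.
Insert each entry of the permutation into P by Schensted row insertion, recording in Q the position of each new cell.

Insert 6: appended to row 1. P = [[6]].
Insert 4: 4 bumps 6 from row 1; 6 starts row 2. P = [[4], [6]].
Insert 1: 1 bumps 4 from row 1; 4 bumps 6 from row 2; 6 starts row 3. P = [[1], [4], [6]].
Insert 3: appended to row 1. P = [[1, 3], [4], [6]].
Insert 2: 2 bumps 3 from row 1; 3 bumps 4 from row 2; 4 bumps 6 from row 3; 6 starts row 4. P = [[1, 2], [3], [4], [6]].
Insert 5: appended to row 1. P = [[1, 2, 5], [3], [4], [6]].

So P = [[1, 2, 5], [3], [4], [6]], Q = [[1, 4, 6], [2], [3], [5]].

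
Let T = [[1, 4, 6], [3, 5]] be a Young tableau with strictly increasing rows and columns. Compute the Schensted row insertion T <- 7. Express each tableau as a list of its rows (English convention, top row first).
[[1, 4, 6, 7], [3, 5]]

7 is larger than every entry of row 1, so it is appended to row 1. The new tableau is [[1, 4, 6, 7], [3, 5]].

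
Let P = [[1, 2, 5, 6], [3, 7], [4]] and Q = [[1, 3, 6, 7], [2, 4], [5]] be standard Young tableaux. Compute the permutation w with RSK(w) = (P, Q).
4 1 7 3 2 5 6

Reverse RSK: for i = n, n-1, ..., 1, locate i in Q, remove the corresponding corner cell from P, and reverse-bump its entry up through P; the value ejected from row 1 is w(i).

So w = 4 1 7 3 2 5 6.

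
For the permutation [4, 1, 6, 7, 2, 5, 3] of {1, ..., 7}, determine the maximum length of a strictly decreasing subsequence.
3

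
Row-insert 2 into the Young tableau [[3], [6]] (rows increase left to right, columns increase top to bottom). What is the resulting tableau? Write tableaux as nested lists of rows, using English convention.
In row 1, 2 replaces 3 (the leftmost entry greater than 2); 3 is bumped to row 2. In row 2, 3 replaces 6 (the leftmost entry greater than 3); 6 is bumped to row 3. 6 starts a new row 3. The new tableau is [[2], [3], [6]].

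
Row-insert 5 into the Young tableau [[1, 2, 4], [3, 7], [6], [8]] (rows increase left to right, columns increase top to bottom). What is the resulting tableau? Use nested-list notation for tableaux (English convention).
[[1, 2, 4, 5], [3, 7], [6], [8]]

5 is larger than every entry of row 1, so it is appended to row 1. The new tableau is [[1, 2, 4, 5], [3, 7], [6], [8]].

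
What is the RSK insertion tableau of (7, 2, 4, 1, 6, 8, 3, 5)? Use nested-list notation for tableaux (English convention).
Insert 7: appended to row 1. P = [[7]].
Insert 2: 2 bumps 7 from row 1; 7 starts row 2. P = [[2], [7]].
Insert 4: appended to row 1. P = [[2, 4], [7]].
Insert 1: 1 bumps 2 from row 1; 2 bumps 7 from row 2; 7 starts row 3. P = [[1, 4], [2], [7]].
Insert 6: appended to row 1. P = [[1, 4, 6], [2], [7]].
Insert 8: appended to row 1. P = [[1, 4, 6, 8], [2], [7]].
Insert 3: 3 bumps 4 from row 1; 4 appends to row 2. P = [[1, 3, 6, 8], [2, 4], [7]].
Insert 5: 5 bumps 6 from row 1; 6 appends to row 2. P = [[1, 3, 5, 8], [2, 4, 6], [7]].

So P = [[1, 3, 5, 8], [2, 4, 6], [7]].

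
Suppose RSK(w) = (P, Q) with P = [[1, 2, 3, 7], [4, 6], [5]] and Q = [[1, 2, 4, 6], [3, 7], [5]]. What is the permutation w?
Reverse RSK: for i = n, n-1, ..., 1, locate i in Q, remove the corresponding corner cell from P, and reverse-bump its entry up through P; the value ejected from row 1 is w(i).

So w = 1 5 4 6 2 7 3.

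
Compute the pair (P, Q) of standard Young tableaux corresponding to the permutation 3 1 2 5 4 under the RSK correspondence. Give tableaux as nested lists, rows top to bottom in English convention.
P = [[1, 2, 4], [3, 5]], Q = [[1, 3, 4], [2, 5]]

Insert each entry of the permutation into P by Schensted row insertion, recording in Q the position of each new cell.

Insert 3: appended to row 1. P = [[3]].
Insert 1: 1 bumps 3 from row 1; 3 starts row 2. P = [[1], [3]].
Insert 2: appended to row 1. P = [[1, 2], [3]].
Insert 5: appended to row 1. P = [[1, 2, 5], [3]].
Insert 4: 4 bumps 5 from row 1; 5 appends to row 2. P = [[1, 2, 4], [3, 5]].

So P = [[1, 2, 4], [3, 5]], Q = [[1, 3, 4], [2, 5]].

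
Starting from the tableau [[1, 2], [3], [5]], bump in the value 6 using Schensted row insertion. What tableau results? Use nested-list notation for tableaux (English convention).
6 is larger than every entry of row 1, so it is appended to row 1. The new tableau is [[1, 2, 6], [3], [5]].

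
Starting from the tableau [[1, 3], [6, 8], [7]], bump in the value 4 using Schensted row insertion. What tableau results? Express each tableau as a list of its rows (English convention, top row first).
[[1, 3, 4], [6, 8], [7]]

4 is larger than every entry of row 1, so it is appended to row 1. The new tableau is [[1, 3, 4], [6, 8], [7]].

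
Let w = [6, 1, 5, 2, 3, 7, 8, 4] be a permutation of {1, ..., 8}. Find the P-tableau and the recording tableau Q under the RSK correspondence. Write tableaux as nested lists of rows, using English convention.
Insert each entry of the permutation into P by Schensted row insertion, recording in Q the position of each new cell.

After inserting 6: P = [[6]].
After inserting 1: P = [[1], [6]].
After inserting 5: P = [[1, 5], [6]].
After inserting 2: P = [[1, 2], [5], [6]].
After inserting 3: P = [[1, 2, 3], [5], [6]].
After inserting 7: P = [[1, 2, 3, 7], [5], [6]].
After inserting 8: P = [[1, 2, 3, 7, 8], [5], [6]].
After inserting 4: P = [[1, 2, 3, 4, 8], [5, 7], [6]].

So P = [[1, 2, 3, 4, 8], [5, 7], [6]], Q = [[1, 3, 5, 6, 7], [2, 8], [4]].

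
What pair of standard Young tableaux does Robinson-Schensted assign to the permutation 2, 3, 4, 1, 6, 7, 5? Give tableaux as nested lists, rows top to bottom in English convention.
P = [[1, 3, 4, 5, 7], [2, 6]], Q = [[1, 2, 3, 5, 6], [4, 7]]

Insert each entry of the permutation into P by Schensted row insertion, recording in Q the position of each new cell.

Insert 2: appended to row 1. P = [[2]], Q = [[1]].
Insert 3: appended to row 1. P = [[2, 3]], Q = [[1, 2]].
Insert 4: appended to row 1. P = [[2, 3, 4]], Q = [[1, 2, 3]].
Insert 1: 1 bumps 2 from row 1; 2 starts row 2. P = [[1, 3, 4], [2]], Q = [[1, 2, 3], [4]].
Insert 6: appended to row 1. P = [[1, 3, 4, 6], [2]], Q = [[1, 2, 3, 5], [4]].
Insert 7: appended to row 1. P = [[1, 3, 4, 6, 7], [2]], Q = [[1, 2, 3, 5, 6], [4]].
Insert 5: 5 bumps 6 from row 1; 6 appends to row 2. P = [[1, 3, 4, 5, 7], [2, 6]], Q = [[1, 2, 3, 5, 6], [4, 7]].

So P = [[1, 3, 4, 5, 7], [2, 6]], Q = [[1, 2, 3, 5, 6], [4, 7]].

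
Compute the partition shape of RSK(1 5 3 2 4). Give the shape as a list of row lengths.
[3, 1, 1]

Row-insert each entry into an empty tableau.

After inserting 1: P = [[1]].
After inserting 5: P = [[1, 5]].
After inserting 3: P = [[1, 3], [5]].
After inserting 2: P = [[1, 2], [3], [5]].
After inserting 4: P = [[1, 2, 4], [3], [5]].

The final insertion tableau P = [[1, 2, 4], [3], [5]] has shape [3, 1, 1].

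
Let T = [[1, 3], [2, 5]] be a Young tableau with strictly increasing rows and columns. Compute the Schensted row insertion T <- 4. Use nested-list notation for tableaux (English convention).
[[1, 3, 4], [2, 5]]

4 is larger than every entry of row 1, so it is appended to row 1. The new tableau is [[1, 3, 4], [2, 5]].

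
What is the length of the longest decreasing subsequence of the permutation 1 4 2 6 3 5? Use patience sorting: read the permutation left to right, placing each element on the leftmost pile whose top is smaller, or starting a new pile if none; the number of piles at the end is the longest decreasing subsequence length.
1: new pile. tops = [1]
4: onto pile 1 (replacing 1). tops = [4]
2: new pile. tops = [4, 2]
6: onto pile 1 (replacing 4). tops = [6, 2]
3: onto pile 2 (replacing 2). tops = [6, 3]
5: onto pile 2 (replacing 3). tops = [6, 5]

2 piles, so the longest decreasing subsequence has length 2.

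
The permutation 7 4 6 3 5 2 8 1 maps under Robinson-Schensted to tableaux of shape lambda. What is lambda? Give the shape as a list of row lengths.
Row-insert each entry into an empty tableau.

After inserting 7: P = [[7]].
After inserting 4: P = [[4], [7]].
After inserting 6: P = [[4, 6], [7]].
After inserting 3: P = [[3, 6], [4], [7]].
After inserting 5: P = [[3, 5], [4, 6], [7]].
After inserting 2: P = [[2, 5], [3, 6], [4], [7]].
After inserting 8: P = [[2, 5, 8], [3, 6], [4], [7]].
After inserting 1: P = [[1, 5, 8], [2, 6], [3], [4], [7]].

The final insertion tableau P = [[1, 5, 8], [2, 6], [3], [4], [7]] has shape [3, 2, 1, 1, 1].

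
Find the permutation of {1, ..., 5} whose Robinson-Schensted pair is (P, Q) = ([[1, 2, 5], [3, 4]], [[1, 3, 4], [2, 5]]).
3 1 4 5 2

Reverse the RSK construction: for i from n down to 1, find the cell of Q containing i, remove the entry at that cell from P, and reverse-bump it up through P; the value ejected from row 1 is w(i).

Step i=5: Q has 5 at row 2, column 2; remove 4 from row 2 of P and reverse-bump: 4 enters row 1 and ejects 2. So w(5) = 2. P is now [[1, 4, 5], [3]].
Step i=4: Q has 4 at row 1, column 3; remove that cell from P, ejecting 5. So w(4) = 5. P is now [[1, 4], [3]].
Step i=3: Q has 3 at row 1, column 2; remove that cell from P, ejecting 4. So w(3) = 4. P is now [[1], [3]].
Step i=2: Q has 2 at row 2, column 1; remove 3 from row 2 of P and reverse-bump: 3 enters row 1 and ejects 1. So w(2) = 1. P is now [[3]].
Step i=1: Q has 1 at row 1, column 1; remove that cell from P, ejecting 3. So w(1) = 3. P is now [].

So w = 3 1 4 5 2.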